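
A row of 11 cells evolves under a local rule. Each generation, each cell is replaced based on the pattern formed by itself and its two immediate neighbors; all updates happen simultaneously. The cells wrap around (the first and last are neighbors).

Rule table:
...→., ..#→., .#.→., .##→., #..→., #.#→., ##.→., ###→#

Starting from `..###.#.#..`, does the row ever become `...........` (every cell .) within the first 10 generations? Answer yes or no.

yes

...#.......
...........
all cells are . at generation 2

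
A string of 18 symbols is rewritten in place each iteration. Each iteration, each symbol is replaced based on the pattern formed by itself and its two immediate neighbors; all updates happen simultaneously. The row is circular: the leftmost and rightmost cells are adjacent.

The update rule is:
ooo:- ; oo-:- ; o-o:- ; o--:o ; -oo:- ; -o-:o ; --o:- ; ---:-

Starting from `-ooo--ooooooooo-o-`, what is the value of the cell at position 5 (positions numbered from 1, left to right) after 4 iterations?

----o-----------oo
o---oo------------
oo----o-----------
--o---oo----------
position 5 holds -

-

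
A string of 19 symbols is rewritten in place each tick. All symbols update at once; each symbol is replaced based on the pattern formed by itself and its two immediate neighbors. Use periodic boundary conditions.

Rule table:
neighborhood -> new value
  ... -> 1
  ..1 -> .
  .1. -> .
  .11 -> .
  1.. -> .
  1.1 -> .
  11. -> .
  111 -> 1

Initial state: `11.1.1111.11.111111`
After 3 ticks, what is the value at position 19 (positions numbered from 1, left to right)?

1.....11......11111
..111....1111..1111
...1..11..11....11.
position 19 holds .

.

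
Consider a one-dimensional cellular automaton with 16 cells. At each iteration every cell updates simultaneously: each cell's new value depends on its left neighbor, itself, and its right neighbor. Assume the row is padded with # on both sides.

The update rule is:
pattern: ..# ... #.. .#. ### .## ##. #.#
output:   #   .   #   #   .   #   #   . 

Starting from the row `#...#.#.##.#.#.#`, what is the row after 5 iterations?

.#.##.#.##.#.#.#

##.##.#.##.#.#.#
.#.##.#.##.#.#.#
.#.##.#.##.#.#.#  (fixed point — unchanged through iteration 5)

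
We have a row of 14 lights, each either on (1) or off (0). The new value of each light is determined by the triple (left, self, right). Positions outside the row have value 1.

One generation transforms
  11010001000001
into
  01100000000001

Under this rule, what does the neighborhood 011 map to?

At position 13 the neighborhood is 011; the next row has 1 there.

1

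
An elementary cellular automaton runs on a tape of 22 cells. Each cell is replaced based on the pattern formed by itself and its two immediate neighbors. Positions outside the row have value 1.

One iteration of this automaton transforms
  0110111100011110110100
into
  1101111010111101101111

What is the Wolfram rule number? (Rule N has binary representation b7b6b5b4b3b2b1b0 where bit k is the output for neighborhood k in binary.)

190

position 5: 111 → 1  (bit 7 = 1)
position 2: 110 → 0  (bit 6 = 0)
position 0: 101 → 1  (bit 5 = 1)
position 8: 100 → 1  (bit 4 = 1)
position 1: 011 → 1  (bit 3 = 1)
position 19: 010 → 1  (bit 2 = 1)
position 10: 001 → 1  (bit 1 = 1)
position 9: 000 → 0  (bit 0 = 0)
bits b7..b0 = 10111110 = 190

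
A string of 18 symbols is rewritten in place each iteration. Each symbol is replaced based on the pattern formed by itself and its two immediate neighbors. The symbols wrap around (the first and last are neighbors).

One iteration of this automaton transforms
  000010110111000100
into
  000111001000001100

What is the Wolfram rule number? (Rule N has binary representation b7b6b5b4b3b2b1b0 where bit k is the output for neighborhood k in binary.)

38

position 10: 111 → 0  (bit 7 = 0)
position 7: 110 → 0  (bit 6 = 0)
position 5: 101 → 1  (bit 5 = 1)
position 12: 100 → 0  (bit 4 = 0)
position 6: 011 → 0  (bit 3 = 0)
position 4: 010 → 1  (bit 2 = 1)
position 3: 001 → 1  (bit 1 = 1)
position 0: 000 → 0  (bit 0 = 0)
bits b7..b0 = 00100110 = 38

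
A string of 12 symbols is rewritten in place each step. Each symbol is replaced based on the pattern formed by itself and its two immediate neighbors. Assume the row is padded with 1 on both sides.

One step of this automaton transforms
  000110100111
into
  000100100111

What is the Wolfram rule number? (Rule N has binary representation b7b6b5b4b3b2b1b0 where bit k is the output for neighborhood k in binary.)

140

position 10: 111 → 1  (bit 7 = 1)
position 4: 110 → 0  (bit 6 = 0)
position 5: 101 → 0  (bit 5 = 0)
position 0: 100 → 0  (bit 4 = 0)
position 3: 011 → 1  (bit 3 = 1)
position 6: 010 → 1  (bit 2 = 1)
position 2: 001 → 0  (bit 1 = 0)
position 1: 000 → 0  (bit 0 = 0)
bits b7..b0 = 10001100 = 140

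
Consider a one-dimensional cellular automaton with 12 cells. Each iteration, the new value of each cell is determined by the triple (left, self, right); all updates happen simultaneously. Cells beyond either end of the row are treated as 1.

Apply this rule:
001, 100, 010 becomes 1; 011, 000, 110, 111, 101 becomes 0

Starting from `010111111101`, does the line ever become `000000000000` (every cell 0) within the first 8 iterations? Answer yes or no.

no

010000000000
011000000001
000100000010
101110000110
000001001000
100011111101
010100000000
010110000001
iteration 8 is 010110000001, still not uniform 0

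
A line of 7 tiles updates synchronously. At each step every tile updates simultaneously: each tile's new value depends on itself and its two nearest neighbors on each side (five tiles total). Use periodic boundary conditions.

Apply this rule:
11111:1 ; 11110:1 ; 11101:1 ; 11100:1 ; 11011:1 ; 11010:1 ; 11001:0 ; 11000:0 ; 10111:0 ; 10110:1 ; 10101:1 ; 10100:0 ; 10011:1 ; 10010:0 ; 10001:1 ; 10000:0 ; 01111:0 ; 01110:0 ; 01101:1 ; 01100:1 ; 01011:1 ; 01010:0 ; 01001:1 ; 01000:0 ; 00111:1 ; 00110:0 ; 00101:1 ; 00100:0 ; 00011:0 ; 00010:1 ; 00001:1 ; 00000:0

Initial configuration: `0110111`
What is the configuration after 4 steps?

1011011

1111001
0111011
1001111
1011011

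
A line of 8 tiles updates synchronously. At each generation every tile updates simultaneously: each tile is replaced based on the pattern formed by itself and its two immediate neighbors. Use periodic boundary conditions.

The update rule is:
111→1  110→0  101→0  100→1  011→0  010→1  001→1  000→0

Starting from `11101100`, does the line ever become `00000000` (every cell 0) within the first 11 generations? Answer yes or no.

01000011
01100100
10011110
11101100  (repeats generation 0; period 4)
generation 11: 10011110
generation 11 is 10011110, still not uniform 0

no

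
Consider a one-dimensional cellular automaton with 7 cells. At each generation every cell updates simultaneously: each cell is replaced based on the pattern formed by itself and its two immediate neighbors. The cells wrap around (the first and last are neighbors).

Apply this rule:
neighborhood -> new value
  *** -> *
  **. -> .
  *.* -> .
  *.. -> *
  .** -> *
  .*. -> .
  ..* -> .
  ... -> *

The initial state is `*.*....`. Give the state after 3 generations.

...***.
**.**.*
*..*..*

*..*..*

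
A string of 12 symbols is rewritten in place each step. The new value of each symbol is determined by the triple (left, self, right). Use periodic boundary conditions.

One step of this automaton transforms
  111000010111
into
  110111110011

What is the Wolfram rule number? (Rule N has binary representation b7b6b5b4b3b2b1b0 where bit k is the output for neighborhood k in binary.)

151

position 0: 111 → 1  (bit 7 = 1)
position 2: 110 → 0  (bit 6 = 0)
position 8: 101 → 0  (bit 5 = 0)
position 3: 100 → 1  (bit 4 = 1)
position 9: 011 → 0  (bit 3 = 0)
position 7: 010 → 1  (bit 2 = 1)
position 6: 001 → 1  (bit 1 = 1)
position 4: 000 → 1  (bit 0 = 1)
bits b7..b0 = 10010111 = 151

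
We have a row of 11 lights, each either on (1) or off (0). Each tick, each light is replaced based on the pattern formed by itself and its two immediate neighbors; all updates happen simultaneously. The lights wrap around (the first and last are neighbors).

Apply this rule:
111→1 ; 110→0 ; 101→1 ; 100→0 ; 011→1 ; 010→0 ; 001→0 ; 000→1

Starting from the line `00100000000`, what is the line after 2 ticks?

00101111111

10001111111
00101111111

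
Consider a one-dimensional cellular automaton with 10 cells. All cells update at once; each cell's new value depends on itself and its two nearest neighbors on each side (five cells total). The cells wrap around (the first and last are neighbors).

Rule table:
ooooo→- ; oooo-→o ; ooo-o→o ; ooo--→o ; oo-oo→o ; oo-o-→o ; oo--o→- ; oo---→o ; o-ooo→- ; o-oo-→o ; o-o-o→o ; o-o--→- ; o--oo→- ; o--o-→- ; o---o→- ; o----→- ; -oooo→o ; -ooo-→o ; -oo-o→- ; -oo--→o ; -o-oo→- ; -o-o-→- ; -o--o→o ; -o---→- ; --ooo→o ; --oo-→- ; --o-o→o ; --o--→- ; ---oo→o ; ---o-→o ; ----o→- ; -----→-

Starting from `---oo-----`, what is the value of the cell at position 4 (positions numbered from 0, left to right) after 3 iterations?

iteration 1: --o-oo----
iteration 2: -oo-ooo---
iteration 3: o--o-ooo--
position 4 holds -

-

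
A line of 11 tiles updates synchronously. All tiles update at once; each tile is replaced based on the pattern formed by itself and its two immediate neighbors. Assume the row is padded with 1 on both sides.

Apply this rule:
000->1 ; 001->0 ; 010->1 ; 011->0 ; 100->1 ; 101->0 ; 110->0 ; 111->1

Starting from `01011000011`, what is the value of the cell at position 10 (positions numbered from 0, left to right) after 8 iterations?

01000111001
01110010100
00101010110
10101010000
00101011110
10101001100
00101100010
10100011010
position 10 holds 0

0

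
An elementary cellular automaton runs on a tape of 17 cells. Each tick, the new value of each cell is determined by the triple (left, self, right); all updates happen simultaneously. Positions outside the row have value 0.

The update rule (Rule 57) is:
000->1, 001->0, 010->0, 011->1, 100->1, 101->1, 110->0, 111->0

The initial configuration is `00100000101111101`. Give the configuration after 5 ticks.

01010101010101010

10011110011000010
01010001010111001
00101100101100100
10011010011010011
01010101010101010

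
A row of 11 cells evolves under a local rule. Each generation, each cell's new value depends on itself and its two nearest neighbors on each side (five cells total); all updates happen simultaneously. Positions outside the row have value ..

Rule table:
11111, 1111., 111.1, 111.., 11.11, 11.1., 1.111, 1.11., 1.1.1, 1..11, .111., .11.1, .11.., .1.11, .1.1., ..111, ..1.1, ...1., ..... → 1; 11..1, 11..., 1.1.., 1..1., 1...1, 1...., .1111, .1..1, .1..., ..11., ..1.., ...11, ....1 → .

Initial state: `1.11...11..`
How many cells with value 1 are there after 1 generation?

5

1111....1..
count of 1: 5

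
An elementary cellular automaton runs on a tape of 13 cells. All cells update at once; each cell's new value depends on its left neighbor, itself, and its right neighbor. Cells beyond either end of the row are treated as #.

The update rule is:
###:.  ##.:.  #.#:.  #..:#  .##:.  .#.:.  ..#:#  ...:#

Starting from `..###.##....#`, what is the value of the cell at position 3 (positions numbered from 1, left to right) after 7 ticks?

##......####.
..######.....
##......#####
..######.....  (repeats tick 2; period 2)
tick 7: ##......#####
position 3 holds .

.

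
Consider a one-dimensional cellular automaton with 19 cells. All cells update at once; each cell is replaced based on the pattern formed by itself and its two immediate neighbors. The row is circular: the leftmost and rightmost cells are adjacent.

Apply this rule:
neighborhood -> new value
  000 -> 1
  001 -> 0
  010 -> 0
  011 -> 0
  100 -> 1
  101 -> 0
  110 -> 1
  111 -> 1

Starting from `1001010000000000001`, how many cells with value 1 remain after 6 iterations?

15

iteration 1: 1100001111111111100
iteration 2: 0111100111111111110
iteration 3: 0011110011111111111
iteration 4: 1001111001111111111
iteration 5: 1100111100111111111
iteration 6: 1110011110011111111
count of 1: 15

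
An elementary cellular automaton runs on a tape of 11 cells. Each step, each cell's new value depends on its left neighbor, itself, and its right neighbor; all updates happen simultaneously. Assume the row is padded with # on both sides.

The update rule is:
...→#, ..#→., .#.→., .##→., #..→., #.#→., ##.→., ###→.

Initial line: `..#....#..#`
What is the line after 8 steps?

....##.....
.##....###.
....##.....  (repeats step 1; period 2)
step 8: .##....###.

.##....###.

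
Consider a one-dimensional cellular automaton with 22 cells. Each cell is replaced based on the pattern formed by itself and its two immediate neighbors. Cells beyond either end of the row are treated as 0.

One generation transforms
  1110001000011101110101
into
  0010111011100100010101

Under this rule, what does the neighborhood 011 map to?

At position 0 the neighborhood is 011; the next row has 0 there.

0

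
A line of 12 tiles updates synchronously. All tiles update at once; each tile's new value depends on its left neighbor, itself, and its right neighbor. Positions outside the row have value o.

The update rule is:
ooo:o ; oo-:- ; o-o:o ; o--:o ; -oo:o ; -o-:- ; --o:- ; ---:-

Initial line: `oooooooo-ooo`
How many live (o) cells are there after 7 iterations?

ooooooo-oooo
oooooo-ooooo
ooooo-oooooo
oooo-ooooooo
ooo-oooooooo
oo-ooooooooo
o-oooooooooo
count of o: 11

11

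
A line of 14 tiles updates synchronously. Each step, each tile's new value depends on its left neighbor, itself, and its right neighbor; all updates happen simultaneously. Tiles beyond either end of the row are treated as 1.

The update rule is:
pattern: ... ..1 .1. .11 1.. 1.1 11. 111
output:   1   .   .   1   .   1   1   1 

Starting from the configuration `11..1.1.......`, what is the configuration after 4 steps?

11...1..11111.
11.1....111111
111..11.111111
111..111111111

111..111111111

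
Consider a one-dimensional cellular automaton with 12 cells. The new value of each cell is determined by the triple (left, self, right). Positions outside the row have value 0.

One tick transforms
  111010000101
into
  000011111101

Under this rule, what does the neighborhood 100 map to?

At position 5 the neighborhood is 100; the next row has 1 there.

1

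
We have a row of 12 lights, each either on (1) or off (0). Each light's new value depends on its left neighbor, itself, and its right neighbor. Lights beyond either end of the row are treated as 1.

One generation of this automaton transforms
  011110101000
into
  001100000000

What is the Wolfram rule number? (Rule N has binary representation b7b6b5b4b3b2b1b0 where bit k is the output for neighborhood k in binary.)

128

position 2: 111 → 1  (bit 7 = 1)
position 4: 110 → 0  (bit 6 = 0)
position 0: 101 → 0  (bit 5 = 0)
position 9: 100 → 0  (bit 4 = 0)
position 1: 011 → 0  (bit 3 = 0)
position 6: 010 → 0  (bit 2 = 0)
position 11: 001 → 0  (bit 1 = 0)
position 10: 000 → 0  (bit 0 = 0)
bits b7..b0 = 10000000 = 128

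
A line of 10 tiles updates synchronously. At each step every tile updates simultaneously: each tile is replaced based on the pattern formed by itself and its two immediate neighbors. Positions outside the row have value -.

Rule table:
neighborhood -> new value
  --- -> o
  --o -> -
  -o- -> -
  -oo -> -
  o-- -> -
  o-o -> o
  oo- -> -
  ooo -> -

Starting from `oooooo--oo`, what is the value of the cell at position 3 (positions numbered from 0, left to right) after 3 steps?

----------
oooooooooo
----------
position 3 holds -

-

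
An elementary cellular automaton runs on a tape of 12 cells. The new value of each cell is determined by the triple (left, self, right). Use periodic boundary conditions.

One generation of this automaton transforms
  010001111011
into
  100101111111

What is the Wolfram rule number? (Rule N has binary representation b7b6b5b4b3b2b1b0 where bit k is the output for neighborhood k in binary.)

233

position 6: 111 → 1  (bit 7 = 1)
position 8: 110 → 1  (bit 6 = 1)
position 0: 101 → 1  (bit 5 = 1)
position 2: 100 → 0  (bit 4 = 0)
position 5: 011 → 1  (bit 3 = 1)
position 1: 010 → 0  (bit 2 = 0)
position 4: 001 → 0  (bit 1 = 0)
position 3: 000 → 1  (bit 0 = 1)
bits b7..b0 = 11101001 = 233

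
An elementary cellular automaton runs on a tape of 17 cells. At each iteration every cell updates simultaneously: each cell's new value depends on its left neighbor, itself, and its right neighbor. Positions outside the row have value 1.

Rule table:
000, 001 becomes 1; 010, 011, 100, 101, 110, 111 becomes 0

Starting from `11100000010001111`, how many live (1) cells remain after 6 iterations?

7

iteration 1: 00001111100110000
iteration 2: 01110000001000111
iteration 3: 00000111110011000
iteration 4: 01111000000100011
iteration 5: 00000011111001100
iteration 6: 01111100000010001
count of 1: 7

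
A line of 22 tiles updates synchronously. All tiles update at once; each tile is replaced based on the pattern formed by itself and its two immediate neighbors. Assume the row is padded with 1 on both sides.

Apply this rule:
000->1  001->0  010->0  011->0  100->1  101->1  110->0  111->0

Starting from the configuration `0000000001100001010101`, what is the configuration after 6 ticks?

0000001100001001001001

1111111100011100101010
0000000011000010010101
1111111000111001001010
0000000110000100100101
1111110001110010010010
0000001100001001001001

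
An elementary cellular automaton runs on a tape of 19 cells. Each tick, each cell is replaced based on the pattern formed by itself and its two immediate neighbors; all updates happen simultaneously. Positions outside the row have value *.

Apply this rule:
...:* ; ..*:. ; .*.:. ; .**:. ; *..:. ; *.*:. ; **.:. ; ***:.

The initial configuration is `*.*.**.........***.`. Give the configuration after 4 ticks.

.*****.........***.

.......*******.....
.*****.........***.
.......*******.....  (repeats tick 1; period 2)
tick 4: .*****.........***.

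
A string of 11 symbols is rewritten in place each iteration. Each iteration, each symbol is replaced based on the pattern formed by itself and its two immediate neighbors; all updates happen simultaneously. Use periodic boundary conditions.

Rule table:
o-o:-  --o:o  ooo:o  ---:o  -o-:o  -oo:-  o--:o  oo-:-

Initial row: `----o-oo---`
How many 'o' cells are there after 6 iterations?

9

ooooo---ooo
oooo-ooo-oo
ooo---o---o
oo-ooooooo-
----ooooo--
oooo-ooo-oo
count of o: 9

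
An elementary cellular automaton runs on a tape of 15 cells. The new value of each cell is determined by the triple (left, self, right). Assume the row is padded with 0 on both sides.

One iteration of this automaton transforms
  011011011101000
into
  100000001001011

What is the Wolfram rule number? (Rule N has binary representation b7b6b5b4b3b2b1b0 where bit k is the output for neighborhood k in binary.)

135

position 8: 111 → 1  (bit 7 = 1)
position 2: 110 → 0  (bit 6 = 0)
position 3: 101 → 0  (bit 5 = 0)
position 12: 100 → 0  (bit 4 = 0)
position 1: 011 → 0  (bit 3 = 0)
position 11: 010 → 1  (bit 2 = 1)
position 0: 001 → 1  (bit 1 = 1)
position 13: 000 → 1  (bit 0 = 1)
bits b7..b0 = 10000111 = 135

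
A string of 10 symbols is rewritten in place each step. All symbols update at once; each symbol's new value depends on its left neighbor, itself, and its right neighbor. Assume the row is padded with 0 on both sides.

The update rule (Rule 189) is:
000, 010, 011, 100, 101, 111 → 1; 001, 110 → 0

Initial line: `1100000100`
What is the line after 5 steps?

1011110111
1111101110
1111011101
1110111011
1101110110

1101110110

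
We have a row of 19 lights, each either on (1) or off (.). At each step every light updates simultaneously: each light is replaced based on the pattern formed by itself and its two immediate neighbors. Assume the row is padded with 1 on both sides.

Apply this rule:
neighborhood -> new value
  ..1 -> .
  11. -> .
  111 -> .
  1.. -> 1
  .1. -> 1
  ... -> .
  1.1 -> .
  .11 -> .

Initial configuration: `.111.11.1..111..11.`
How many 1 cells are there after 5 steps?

........11....1....
1.........1...11...
.1........11....1..
.11.........1...11.
...1........11.....
count of 1: 3

3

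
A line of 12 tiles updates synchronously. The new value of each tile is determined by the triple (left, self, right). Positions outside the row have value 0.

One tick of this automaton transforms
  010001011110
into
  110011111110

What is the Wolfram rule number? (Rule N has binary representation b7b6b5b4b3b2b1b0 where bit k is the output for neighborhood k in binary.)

position 8: 111 → 1  (bit 7 = 1)
position 10: 110 → 1  (bit 6 = 1)
position 6: 101 → 1  (bit 5 = 1)
position 2: 100 → 0  (bit 4 = 0)
position 7: 011 → 1  (bit 3 = 1)
position 1: 010 → 1  (bit 2 = 1)
position 0: 001 → 1  (bit 1 = 1)
position 3: 000 → 0  (bit 0 = 0)
bits b7..b0 = 11101110 = 238

238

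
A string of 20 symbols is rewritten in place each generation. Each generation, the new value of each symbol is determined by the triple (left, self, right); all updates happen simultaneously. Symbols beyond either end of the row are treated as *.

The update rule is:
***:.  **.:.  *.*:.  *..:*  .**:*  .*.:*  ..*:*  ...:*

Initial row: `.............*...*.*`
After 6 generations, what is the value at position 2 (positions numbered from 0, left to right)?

.

generation 1: ******************.*
generation 2: ...................*
generation 3: ********************
generation 4: ....................
generation 5: ********************  (repeats generation 3; period 2)
generation 6: ....................
position 2 holds .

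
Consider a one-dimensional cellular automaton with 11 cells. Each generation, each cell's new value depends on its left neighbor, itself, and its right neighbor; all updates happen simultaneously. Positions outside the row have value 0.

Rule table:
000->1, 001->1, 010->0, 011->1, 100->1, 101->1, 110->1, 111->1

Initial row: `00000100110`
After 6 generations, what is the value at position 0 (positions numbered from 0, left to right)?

1

11111011111
11111111111
11111111111  (fixed point — unchanged through generation 6)
position 0 holds 1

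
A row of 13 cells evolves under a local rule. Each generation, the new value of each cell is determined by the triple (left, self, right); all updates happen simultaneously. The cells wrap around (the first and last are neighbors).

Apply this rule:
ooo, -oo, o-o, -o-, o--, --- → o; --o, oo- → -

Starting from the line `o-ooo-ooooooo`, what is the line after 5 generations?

-oooooooo-ooo

-ooo-oooooooo
ooo-oooooooo-
oo-oooooooo-o
o-oooooooo-oo
-oooooooo-ooo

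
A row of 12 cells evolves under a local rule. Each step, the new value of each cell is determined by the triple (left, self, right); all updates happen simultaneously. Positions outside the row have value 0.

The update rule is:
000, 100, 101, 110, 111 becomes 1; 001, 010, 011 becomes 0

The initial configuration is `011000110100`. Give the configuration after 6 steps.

001110011011
100111001101
010011100110
001001110011
100100111001
010010011100

010010011100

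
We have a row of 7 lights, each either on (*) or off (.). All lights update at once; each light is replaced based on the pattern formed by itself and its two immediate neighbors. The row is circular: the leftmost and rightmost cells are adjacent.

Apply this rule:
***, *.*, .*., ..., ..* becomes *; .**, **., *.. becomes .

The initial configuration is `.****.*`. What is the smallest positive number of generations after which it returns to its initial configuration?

*.**.**
.*..*.*
**.****
*.*.***
.***.**
*.*.*..
*****.*
****.*.
.**.***
*..*.*.
*.*****
.*.****
***.**.
.*.*..*
****.**
***.*.*
**.***.
..*.*.*
.******
*.****.
**.**.*
*.*..*.
***.***
**.*.**
*.***.*
.*.*.*.
******.
.****.*

28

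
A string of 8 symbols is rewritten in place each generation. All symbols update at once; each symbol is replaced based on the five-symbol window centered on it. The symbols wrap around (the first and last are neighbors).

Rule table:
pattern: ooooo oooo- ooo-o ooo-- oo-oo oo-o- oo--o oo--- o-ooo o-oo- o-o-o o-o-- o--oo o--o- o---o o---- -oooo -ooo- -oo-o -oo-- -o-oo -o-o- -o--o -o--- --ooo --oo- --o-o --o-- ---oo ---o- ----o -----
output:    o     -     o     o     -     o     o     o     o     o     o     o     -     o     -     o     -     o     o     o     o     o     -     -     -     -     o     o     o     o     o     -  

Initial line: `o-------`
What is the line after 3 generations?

o-o---oo
ooo--o-o
--oooooo

--oooooo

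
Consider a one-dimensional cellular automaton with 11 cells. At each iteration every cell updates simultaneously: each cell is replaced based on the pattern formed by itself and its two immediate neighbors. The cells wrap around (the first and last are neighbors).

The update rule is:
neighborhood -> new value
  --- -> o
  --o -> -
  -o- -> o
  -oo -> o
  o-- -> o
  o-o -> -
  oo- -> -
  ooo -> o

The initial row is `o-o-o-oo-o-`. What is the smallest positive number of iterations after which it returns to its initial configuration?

iteration 1: o-o-o-o--o-
iteration 2: o-o-o-oo-o-

2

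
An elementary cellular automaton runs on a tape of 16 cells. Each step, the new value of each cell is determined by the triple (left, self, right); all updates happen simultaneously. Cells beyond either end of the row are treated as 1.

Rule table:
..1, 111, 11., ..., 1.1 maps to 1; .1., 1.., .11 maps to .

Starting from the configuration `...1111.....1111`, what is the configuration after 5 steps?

1111.11.111.1111

step 1: .11.111.1111.111
step 2: 1.11.111.1111.11
step 3: 11.11.111.1111.1
step 4: 111.11.111.1111.
step 5: 1111.11.111.1111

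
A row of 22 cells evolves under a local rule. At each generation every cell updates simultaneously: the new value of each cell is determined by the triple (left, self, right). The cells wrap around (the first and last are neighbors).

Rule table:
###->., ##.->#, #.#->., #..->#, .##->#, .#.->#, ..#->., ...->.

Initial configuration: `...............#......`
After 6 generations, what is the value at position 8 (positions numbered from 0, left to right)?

generation 1: ...............##.....
generation 2: ...............###....
generation 3: ...............#.##...
generation 4: ...............#.###..
generation 5: ...............#.#.##.
generation 6: ...............#.#.###
position 8 holds .

.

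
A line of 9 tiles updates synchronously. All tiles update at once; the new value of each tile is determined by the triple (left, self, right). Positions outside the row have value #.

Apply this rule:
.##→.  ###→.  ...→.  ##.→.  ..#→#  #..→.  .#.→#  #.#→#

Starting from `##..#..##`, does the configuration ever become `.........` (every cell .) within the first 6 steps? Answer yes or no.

no

...##.#..
..#..##.#
.##.#..#.
#..##.###
..#..#...
.##.##..#
step 6 is .##.##..#, still not uniform .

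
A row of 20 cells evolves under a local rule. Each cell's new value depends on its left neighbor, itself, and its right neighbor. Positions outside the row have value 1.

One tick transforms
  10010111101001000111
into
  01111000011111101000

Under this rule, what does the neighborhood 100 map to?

At position 1 the neighborhood is 100; the next row has 1 there.

1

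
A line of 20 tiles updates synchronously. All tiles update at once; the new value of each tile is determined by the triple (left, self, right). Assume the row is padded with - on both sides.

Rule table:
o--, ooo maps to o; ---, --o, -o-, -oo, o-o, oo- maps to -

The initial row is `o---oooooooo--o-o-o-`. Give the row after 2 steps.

step 1: -o---oooooo-o------o
step 2: --o---oooo---o------

--o---oooo---o------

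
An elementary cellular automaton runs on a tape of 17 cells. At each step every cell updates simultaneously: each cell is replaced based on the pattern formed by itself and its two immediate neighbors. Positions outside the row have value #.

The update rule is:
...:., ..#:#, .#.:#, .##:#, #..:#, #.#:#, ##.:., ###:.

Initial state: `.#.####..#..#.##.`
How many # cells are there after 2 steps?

####...########.#
....#.##.......##
count of #: 5

5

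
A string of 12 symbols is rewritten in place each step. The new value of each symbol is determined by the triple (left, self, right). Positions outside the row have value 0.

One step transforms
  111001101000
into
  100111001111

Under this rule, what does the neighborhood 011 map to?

At position 0 the neighborhood is 011; the next row has 1 there.

1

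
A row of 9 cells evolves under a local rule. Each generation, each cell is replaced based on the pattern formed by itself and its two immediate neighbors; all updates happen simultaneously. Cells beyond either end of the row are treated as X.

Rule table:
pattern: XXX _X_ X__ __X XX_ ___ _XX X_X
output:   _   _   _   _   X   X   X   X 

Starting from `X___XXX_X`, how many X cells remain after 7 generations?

generation 1: X_X_X_XXX
generation 2: XX_X_XX__
generation 3: _XX_XXX__
generation 4: XXXXX_X__
generation 5: ____XX___
generation 6: _XX_XX_X_
generation 7: XXXXXXX_X
count of X: 8

8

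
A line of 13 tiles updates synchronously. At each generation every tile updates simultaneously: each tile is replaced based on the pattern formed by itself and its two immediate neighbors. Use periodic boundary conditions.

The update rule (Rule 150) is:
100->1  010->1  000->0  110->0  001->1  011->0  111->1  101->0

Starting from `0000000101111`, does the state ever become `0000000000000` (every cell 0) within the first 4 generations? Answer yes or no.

1000001100110
1100010011000
0010111100101
1110011011101
generation 4 is 1110011011101, still not uniform 0

no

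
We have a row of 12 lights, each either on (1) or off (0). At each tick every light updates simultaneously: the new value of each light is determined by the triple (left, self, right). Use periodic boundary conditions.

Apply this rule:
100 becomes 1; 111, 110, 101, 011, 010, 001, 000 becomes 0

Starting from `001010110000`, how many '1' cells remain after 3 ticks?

000000001000
000000000100
000000000010
count of 1: 1

1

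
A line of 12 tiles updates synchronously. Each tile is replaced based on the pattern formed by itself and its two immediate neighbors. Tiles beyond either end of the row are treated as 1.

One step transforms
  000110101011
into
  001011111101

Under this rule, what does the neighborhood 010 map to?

At position 6 the neighborhood is 010; the next row has 1 there.

1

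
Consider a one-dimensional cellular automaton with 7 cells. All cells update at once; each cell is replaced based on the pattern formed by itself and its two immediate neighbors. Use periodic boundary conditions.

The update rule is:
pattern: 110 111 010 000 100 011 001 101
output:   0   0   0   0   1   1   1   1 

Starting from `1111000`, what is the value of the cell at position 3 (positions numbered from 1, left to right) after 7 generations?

1000101
0101011
1010110
0101101
1011010
0110101
1101010
position 3 holds 0

0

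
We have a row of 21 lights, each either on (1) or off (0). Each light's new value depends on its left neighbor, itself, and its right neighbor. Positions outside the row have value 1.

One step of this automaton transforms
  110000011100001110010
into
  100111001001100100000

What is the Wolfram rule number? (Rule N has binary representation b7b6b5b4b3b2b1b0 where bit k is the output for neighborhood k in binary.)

129

position 0: 111 → 1  (bit 7 = 1)
position 1: 110 → 0  (bit 6 = 0)
position 20: 101 → 0  (bit 5 = 0)
position 2: 100 → 0  (bit 4 = 0)
position 7: 011 → 0  (bit 3 = 0)
position 19: 010 → 0  (bit 2 = 0)
position 6: 001 → 0  (bit 1 = 0)
position 3: 000 → 1  (bit 0 = 1)
bits b7..b0 = 10000001 = 129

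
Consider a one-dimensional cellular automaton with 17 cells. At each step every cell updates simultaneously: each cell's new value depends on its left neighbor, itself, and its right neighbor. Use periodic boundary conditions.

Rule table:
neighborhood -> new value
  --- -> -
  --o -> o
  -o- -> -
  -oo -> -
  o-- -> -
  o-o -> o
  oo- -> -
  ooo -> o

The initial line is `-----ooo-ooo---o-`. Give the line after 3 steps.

----o-o-o-o---o--
---o-o-o-o---o---
--o-o-o-o---o----

--o-o-o-o---o----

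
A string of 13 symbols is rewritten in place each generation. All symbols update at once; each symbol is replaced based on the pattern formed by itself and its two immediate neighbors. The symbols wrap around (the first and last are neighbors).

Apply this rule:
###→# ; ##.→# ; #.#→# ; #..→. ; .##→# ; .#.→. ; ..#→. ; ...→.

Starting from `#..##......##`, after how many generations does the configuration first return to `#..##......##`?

#..##......##

1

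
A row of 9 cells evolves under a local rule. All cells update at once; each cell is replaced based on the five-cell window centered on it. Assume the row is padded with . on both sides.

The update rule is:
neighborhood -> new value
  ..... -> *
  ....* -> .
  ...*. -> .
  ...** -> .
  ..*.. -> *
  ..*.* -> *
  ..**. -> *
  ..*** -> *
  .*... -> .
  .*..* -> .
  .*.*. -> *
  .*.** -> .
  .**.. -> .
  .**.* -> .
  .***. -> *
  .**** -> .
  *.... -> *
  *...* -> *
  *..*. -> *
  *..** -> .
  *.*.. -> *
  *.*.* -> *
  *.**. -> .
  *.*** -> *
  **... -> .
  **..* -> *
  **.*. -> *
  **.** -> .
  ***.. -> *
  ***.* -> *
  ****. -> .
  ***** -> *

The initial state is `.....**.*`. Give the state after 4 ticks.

***..*.**
******...
*.**.*.**
*...**...

*...**...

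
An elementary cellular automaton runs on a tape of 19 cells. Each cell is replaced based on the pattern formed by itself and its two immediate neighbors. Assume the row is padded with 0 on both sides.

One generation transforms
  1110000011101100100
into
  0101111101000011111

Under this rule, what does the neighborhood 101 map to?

At position 11 the neighborhood is 101; the next row has 0 there.

0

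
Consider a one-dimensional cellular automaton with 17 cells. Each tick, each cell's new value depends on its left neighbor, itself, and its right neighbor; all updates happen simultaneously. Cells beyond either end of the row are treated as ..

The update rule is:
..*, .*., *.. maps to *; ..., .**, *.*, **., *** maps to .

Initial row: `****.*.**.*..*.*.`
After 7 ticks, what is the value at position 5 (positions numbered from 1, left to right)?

*

.....*....****.**
....***..*.......
...*...****......
..***.*....*.....
.*....**..***....
***..*..**...*...
...*****..*.***..
position 5 holds *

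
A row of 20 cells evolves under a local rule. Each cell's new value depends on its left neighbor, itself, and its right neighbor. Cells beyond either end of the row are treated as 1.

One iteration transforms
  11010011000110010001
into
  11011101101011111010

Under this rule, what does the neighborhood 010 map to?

1

At position 3 the neighborhood is 010; the next row has 1 there.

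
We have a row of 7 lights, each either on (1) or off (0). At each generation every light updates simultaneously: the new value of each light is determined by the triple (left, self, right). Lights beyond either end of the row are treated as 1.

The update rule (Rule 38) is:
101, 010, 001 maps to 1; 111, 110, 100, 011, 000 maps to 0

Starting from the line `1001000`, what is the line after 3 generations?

0011001
0100010
1100111

1100111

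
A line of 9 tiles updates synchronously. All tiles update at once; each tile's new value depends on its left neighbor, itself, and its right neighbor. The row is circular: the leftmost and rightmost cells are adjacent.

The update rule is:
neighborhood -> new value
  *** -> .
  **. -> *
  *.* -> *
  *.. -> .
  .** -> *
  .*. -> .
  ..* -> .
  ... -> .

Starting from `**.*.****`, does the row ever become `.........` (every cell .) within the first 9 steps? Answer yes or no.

yes

step 1: .**.**...
step 2: .*****...
step 3: .*...*...
step 4: .........
all cells are . at step 4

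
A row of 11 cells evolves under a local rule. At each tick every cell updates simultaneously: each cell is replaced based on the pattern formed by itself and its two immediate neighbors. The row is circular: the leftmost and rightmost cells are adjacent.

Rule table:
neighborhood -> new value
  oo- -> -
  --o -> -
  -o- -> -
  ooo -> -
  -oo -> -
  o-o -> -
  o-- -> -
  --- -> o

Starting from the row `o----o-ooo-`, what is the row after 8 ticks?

tick 1: --oo-------
tick 2: o----oooooo
tick 3: --oo-------  (repeats tick 1; period 2)
tick 8: o----oooooo

o----oooooo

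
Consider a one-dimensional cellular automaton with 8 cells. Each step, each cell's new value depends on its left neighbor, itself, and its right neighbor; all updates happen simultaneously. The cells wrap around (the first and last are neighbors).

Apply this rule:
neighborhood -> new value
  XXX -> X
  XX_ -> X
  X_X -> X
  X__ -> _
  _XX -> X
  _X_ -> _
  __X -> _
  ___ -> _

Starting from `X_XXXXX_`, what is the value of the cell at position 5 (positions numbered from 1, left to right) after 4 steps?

X

step 1: _XXXXXXX
step 2: XXXXXXXX
step 3: XXXXXXXX  (fixed point — unchanged through step 4)
position 5 holds X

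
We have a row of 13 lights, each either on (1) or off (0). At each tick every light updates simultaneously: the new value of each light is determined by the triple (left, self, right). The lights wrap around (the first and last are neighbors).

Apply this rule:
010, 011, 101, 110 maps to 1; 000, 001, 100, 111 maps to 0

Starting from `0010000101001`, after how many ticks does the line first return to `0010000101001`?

2

0010000111001
0010000101001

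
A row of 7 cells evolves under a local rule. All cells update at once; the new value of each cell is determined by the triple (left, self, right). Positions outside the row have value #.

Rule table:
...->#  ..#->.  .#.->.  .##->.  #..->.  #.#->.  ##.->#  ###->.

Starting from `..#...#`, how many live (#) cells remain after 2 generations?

2

....#..
.##....
count of #: 2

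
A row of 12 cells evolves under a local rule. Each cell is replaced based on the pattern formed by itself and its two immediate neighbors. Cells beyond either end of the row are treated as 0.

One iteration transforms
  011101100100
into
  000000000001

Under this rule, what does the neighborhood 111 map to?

0

At position 2 the neighborhood is 111; the next row has 0 there.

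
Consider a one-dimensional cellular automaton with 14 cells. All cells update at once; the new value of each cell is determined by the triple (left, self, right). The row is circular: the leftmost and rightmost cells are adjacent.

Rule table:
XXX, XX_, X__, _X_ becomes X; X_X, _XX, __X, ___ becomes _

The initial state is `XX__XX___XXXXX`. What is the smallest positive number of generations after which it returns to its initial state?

14

generation 1: XXX__XX___XXXX
generation 2: XXXX__XX___XXX
generation 3: XXXXX__XX___XX
generation 4: XXXXXX__XX___X
generation 5: XXXXXXX__XX___
generation 6: _XXXXXXX__XX__
generation 7: __XXXXXXX__XX_
generation 8: ___XXXXXXX__XX
generation 9: X___XXXXXXX__X
generation 10: XX___XXXXXXX__
generation 11: _XX___XXXXXXX_
generation 12: __XX___XXXXXXX
generation 13: X__XX___XXXXXX
generation 14: XX__XX___XXXXX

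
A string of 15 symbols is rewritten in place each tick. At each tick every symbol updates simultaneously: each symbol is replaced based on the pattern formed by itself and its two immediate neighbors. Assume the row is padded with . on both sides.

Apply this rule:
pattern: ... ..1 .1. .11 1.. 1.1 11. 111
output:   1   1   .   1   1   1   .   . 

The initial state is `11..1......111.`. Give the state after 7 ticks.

1.11.11.11111.1

1.11.1111111..1
.11.11......11.
11.11.1111111.1
1.11.11......1.
.11.11.111111.1
11.11.11.....1.
1.11.11.11111.1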